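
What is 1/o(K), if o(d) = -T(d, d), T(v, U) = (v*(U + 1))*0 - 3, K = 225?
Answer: ⅓ ≈ 0.33333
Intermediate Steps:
T(v, U) = -3 (T(v, U) = (v*(1 + U))*0 - 3 = 0 - 3 = -3)
o(d) = 3 (o(d) = -1*(-3) = 3)
1/o(K) = 1/3 = ⅓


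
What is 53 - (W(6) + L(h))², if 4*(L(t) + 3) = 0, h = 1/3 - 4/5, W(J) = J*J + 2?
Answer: -1172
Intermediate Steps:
W(J) = 2 + J² (W(J) = J² + 2 = 2 + J²)
h = -7/15 (h = 1*(⅓) - 4*⅕ = ⅓ - ⅘ = -7/15 ≈ -0.46667)
L(t) = -3 (L(t) = -3 + (¼)*0 = -3 + 0 = -3)
53 - (W(6) + L(h))² = 53 - ((2 + 6²) - 3)² = 53 - ((2 + 36) - 3)² = 53 - (38 - 3)² = 53 - 1*35² = 53 - 1*1225 = 53 - 1225 = -1172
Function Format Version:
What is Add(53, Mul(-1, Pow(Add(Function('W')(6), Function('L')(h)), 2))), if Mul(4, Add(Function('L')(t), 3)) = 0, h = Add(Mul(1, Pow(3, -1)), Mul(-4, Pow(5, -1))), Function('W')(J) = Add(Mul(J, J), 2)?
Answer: -1172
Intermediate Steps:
Function('W')(J) = Add(2, Pow(J, 2)) (Function('W')(J) = Add(Pow(J, 2), 2) = Add(2, Pow(J, 2)))
h = Rational(-7, 15) (h = Add(Mul(1, Rational(1, 3)), Mul(-4, Rational(1, 5))) = Add(Rational(1, 3), Rational(-4, 5)) = Rational(-7, 15) ≈ -0.46667)
Function('L')(t) = -3 (Function('L')(t) = Add(-3, Mul(Rational(1, 4), 0)) = Add(-3, 0) = -3)
Add(53, Mul(-1, Pow(Add(Function('W')(6), Function('L')(h)), 2))) = Add(53, Mul(-1, Pow(Add(Add(2, Pow(6, 2)), -3), 2))) = Add(53, Mul(-1, Pow(Add(Add(2, 36), -3), 2))) = Add(53, Mul(-1, Pow(Add(38, -3), 2))) = Add(53, Mul(-1, Pow(35, 2))) = Add(53, Mul(-1, 1225)) = Add(53, -1225) = -1172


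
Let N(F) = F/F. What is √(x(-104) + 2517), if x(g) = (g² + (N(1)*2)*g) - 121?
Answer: 2*√3251 ≈ 114.04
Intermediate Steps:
N(F) = 1
x(g) = -121 + g² + 2*g (x(g) = (g² + (1*2)*g) - 121 = (g² + 2*g) - 121 = -121 + g² + 2*g)
√(x(-104) + 2517) = √((-121 + (-104)² + 2*(-104)) + 2517) = √((-121 + 10816 - 208) + 2517) = √(10487 + 2517) = √13004 = 2*√3251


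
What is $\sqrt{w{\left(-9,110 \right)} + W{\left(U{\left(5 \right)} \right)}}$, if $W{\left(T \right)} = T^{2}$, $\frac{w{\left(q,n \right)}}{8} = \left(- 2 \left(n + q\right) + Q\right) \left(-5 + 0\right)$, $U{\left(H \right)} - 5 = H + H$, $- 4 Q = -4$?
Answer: $\sqrt{8265} \approx 90.912$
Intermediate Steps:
$Q = 1$ ($Q = \left(- \frac{1}{4}\right) \left(-4\right) = 1$)
$U{\left(H \right)} = 5 + 2 H$ ($U{\left(H \right)} = 5 + \left(H + H\right) = 5 + 2 H$)
$w{\left(q,n \right)} = -40 + 80 n + 80 q$ ($w{\left(q,n \right)} = 8 \left(- 2 \left(n + q\right) + 1\right) \left(-5 + 0\right) = 8 \left(\left(- 2 n - 2 q\right) + 1\right) \left(-5\right) = 8 \left(1 - 2 n - 2 q\right) \left(-5\right) = 8 \left(-5 + 10 n + 10 q\right) = -40 + 80 n + 80 q$)
$\sqrt{w{\left(-9,110 \right)} + W{\left(U{\left(5 \right)} \right)}} = \sqrt{\left(-40 + 80 \cdot 110 + 80 \left(-9\right)\right) + \left(5 + 2 \cdot 5\right)^{2}} = \sqrt{\left(-40 + 8800 - 720\right) + \left(5 + 10\right)^{2}} = \sqrt{8040 + 15^{2}} = \sqrt{8040 + 225} = \sqrt{8265}$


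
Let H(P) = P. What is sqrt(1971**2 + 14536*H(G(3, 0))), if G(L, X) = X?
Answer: 1971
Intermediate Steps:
sqrt(1971**2 + 14536*H(G(3, 0))) = sqrt(1971**2 + 14536*0) = sqrt(3884841 + 0) = sqrt(3884841) = 1971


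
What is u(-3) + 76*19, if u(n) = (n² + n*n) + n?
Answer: 1459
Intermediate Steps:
u(n) = n + 2*n² (u(n) = (n² + n²) + n = 2*n² + n = n + 2*n²)
u(-3) + 76*19 = -3*(1 + 2*(-3)) + 76*19 = -3*(1 - 6) + 1444 = -3*(-5) + 1444 = 15 + 1444 = 1459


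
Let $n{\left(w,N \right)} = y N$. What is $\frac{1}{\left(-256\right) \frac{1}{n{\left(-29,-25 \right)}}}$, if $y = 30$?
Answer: $\frac{375}{128} \approx 2.9297$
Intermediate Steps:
$n{\left(w,N \right)} = 30 N$
$\frac{1}{\left(-256\right) \frac{1}{n{\left(-29,-25 \right)}}} = \frac{1}{\left(-256\right) \frac{1}{30 \left(-25\right)}} = \frac{1}{\left(-256\right) \frac{1}{-750}} = \frac{1}{\left(-256\right) \left(- \frac{1}{750}\right)} = \frac{1}{\frac{128}{375}} = \frac{375}{128}$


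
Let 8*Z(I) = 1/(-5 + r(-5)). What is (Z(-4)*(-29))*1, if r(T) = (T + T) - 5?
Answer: 29/160 ≈ 0.18125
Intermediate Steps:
r(T) = -5 + 2*T (r(T) = 2*T - 5 = -5 + 2*T)
Z(I) = -1/160 (Z(I) = 1/(8*(-5 + (-5 + 2*(-5)))) = 1/(8*(-5 + (-5 - 10))) = 1/(8*(-5 - 15)) = (1/8)/(-20) = (1/8)*(-1/20) = -1/160)
(Z(-4)*(-29))*1 = -1/160*(-29)*1 = (29/160)*1 = 29/160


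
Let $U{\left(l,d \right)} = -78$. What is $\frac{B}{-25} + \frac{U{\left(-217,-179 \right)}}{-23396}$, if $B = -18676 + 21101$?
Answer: $- \frac{1134667}{11698} \approx -96.997$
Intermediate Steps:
$B = 2425$
$\frac{B}{-25} + \frac{U{\left(-217,-179 \right)}}{-23396} = \frac{2425}{-25} - \frac{78}{-23396} = 2425 \left(- \frac{1}{25}\right) - - \frac{39}{11698} = -97 + \frac{39}{11698} = - \frac{1134667}{11698}$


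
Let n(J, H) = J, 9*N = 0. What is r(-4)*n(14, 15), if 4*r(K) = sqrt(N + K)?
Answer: 7*I ≈ 7.0*I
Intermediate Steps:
N = 0 (N = (1/9)*0 = 0)
r(K) = sqrt(K)/4 (r(K) = sqrt(0 + K)/4 = sqrt(K)/4)
r(-4)*n(14, 15) = (sqrt(-4)/4)*14 = ((2*I)/4)*14 = (I/2)*14 = 7*I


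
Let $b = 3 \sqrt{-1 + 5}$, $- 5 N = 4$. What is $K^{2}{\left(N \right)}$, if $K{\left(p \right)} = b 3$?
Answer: $324$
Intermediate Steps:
$N = - \frac{4}{5}$ ($N = \left(- \frac{1}{5}\right) 4 = - \frac{4}{5} \approx -0.8$)
$b = 6$ ($b = 3 \sqrt{4} = 3 \cdot 2 = 6$)
$K{\left(p \right)} = 18$ ($K{\left(p \right)} = 6 \cdot 3 = 18$)
$K^{2}{\left(N \right)} = 18^{2} = 324$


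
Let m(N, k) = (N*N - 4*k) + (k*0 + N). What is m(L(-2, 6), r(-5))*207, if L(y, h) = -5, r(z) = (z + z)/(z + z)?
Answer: 3312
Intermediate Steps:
r(z) = 1 (r(z) = (2*z)/((2*z)) = (2*z)*(1/(2*z)) = 1)
m(N, k) = N + N² - 4*k (m(N, k) = (N² - 4*k) + (0 + N) = (N² - 4*k) + N = N + N² - 4*k)
m(L(-2, 6), r(-5))*207 = (-5 + (-5)² - 4*1)*207 = (-5 + 25 - 4)*207 = 16*207 = 3312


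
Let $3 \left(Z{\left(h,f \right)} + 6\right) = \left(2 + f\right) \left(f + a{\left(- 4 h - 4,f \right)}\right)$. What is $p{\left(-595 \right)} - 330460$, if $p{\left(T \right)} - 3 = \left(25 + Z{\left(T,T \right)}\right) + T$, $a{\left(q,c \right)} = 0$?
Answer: $- \frac{640264}{3} \approx -2.1342 \cdot 10^{5}$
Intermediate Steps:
$Z{\left(h,f \right)} = -6 + \frac{f \left(2 + f\right)}{3}$ ($Z{\left(h,f \right)} = -6 + \frac{\left(2 + f\right) \left(f + 0\right)}{3} = -6 + \frac{\left(2 + f\right) f}{3} = -6 + \frac{f \left(2 + f\right)}{3}$)
$p{\left(T \right)} = 22 + \frac{T^{2}}{3} + \frac{5 T}{3}$ ($p{\left(T \right)} = 3 + \left(\left(25 + \left(-6 + \frac{T^{2}}{3} + \frac{2 T}{3}\right)\right) + T\right) = 3 + \left(\left(19 + \frac{T^{2}}{3} + \frac{2 T}{3}\right) + T\right) = 3 + \left(19 + \frac{T^{2}}{3} + \frac{5 T}{3}\right) = 22 + \frac{T^{2}}{3} + \frac{5 T}{3}$)
$p{\left(-595 \right)} - 330460 = \left(22 + \frac{\left(-595\right)^{2}}{3} + \frac{5}{3} \left(-595\right)\right) - 330460 = \left(22 + \frac{1}{3} \cdot 354025 - \frac{2975}{3}\right) - 330460 = \left(22 + \frac{354025}{3} - \frac{2975}{3}\right) - 330460 = \frac{351116}{3} - 330460 = - \frac{640264}{3}$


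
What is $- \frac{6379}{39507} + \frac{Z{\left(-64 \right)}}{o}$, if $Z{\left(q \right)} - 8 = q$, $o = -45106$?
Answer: $- \frac{142759391}{891001371} \approx -0.16022$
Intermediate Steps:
$Z{\left(q \right)} = 8 + q$
$- \frac{6379}{39507} + \frac{Z{\left(-64 \right)}}{o} = - \frac{6379}{39507} + \frac{8 - 64}{-45106} = \left(-6379\right) \frac{1}{39507} - - \frac{28}{22553} = - \frac{6379}{39507} + \frac{28}{22553} = - \frac{142759391}{891001371}$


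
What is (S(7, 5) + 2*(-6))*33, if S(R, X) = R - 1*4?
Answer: -297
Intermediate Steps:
S(R, X) = -4 + R (S(R, X) = R - 4 = -4 + R)
(S(7, 5) + 2*(-6))*33 = ((-4 + 7) + 2*(-6))*33 = (3 - 12)*33 = -9*33 = -297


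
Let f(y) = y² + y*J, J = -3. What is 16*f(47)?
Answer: 33088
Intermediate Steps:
f(y) = y² - 3*y (f(y) = y² + y*(-3) = y² - 3*y)
16*f(47) = 16*(47*(-3 + 47)) = 16*(47*44) = 16*2068 = 33088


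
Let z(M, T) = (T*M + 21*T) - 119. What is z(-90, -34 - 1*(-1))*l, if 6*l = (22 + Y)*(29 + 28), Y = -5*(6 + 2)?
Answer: -369018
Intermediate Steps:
Y = -40 (Y = -5*8 = -40)
z(M, T) = -119 + 21*T + M*T (z(M, T) = (M*T + 21*T) - 119 = (21*T + M*T) - 119 = -119 + 21*T + M*T)
l = -171 (l = ((22 - 40)*(29 + 28))/6 = (-18*57)/6 = (⅙)*(-1026) = -171)
z(-90, -34 - 1*(-1))*l = (-119 + 21*(-34 - 1*(-1)) - 90*(-34 - 1*(-1)))*(-171) = (-119 + 21*(-34 + 1) - 90*(-34 + 1))*(-171) = (-119 + 21*(-33) - 90*(-33))*(-171) = (-119 - 693 + 2970)*(-171) = 2158*(-171) = -369018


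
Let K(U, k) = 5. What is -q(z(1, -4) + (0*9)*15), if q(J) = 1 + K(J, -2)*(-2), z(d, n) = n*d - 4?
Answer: 9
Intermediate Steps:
z(d, n) = -4 + d*n (z(d, n) = d*n - 4 = -4 + d*n)
q(J) = -9 (q(J) = 1 + 5*(-2) = 1 - 10 = -9)
-q(z(1, -4) + (0*9)*15) = -1*(-9) = 9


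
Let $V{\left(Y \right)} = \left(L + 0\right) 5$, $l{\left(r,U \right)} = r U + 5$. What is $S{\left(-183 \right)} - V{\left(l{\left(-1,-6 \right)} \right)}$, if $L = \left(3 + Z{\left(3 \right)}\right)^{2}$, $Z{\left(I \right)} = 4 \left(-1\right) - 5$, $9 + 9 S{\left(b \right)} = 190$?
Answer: $- \frac{1439}{9} \approx -159.89$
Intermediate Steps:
$S{\left(b \right)} = \frac{181}{9}$ ($S{\left(b \right)} = -1 + \frac{1}{9} \cdot 190 = -1 + \frac{190}{9} = \frac{181}{9}$)
$Z{\left(I \right)} = -9$ ($Z{\left(I \right)} = -4 - 5 = -9$)
$L = 36$ ($L = \left(3 - 9\right)^{2} = \left(-6\right)^{2} = 36$)
$l{\left(r,U \right)} = 5 + U r$ ($l{\left(r,U \right)} = U r + 5 = 5 + U r$)
$V{\left(Y \right)} = 180$ ($V{\left(Y \right)} = \left(36 + 0\right) 5 = 36 \cdot 5 = 180$)
$S{\left(-183 \right)} - V{\left(l{\left(-1,-6 \right)} \right)} = \frac{181}{9} - 180 = - \frac{1439}{9}$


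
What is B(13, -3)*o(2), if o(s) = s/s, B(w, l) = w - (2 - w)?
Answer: 24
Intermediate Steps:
B(w, l) = -2 + 2*w (B(w, l) = w + (-2 + w) = -2 + 2*w)
o(s) = 1
B(13, -3)*o(2) = (-2 + 2*13)*1 = (-2 + 26)*1 = 24*1 = 24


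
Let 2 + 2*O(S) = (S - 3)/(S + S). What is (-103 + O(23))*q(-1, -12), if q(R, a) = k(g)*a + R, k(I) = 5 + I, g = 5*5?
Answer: 861707/23 ≈ 37466.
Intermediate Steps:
g = 25
O(S) = -1 + (-3 + S)/(4*S) (O(S) = -1 + ((S - 3)/(S + S))/2 = -1 + ((-3 + S)/((2*S)))/2 = -1 + ((-3 + S)*(1/(2*S)))/2 = -1 + ((-3 + S)/(2*S))/2 = -1 + (-3 + S)/(4*S))
q(R, a) = R + 30*a (q(R, a) = (5 + 25)*a + R = 30*a + R = R + 30*a)
(-103 + O(23))*q(-1, -12) = (-103 + (¾)*(-1 - 1*23)/23)*(-1 + 30*(-12)) = (-103 + (¾)*(1/23)*(-1 - 23))*(-1 - 360) = (-103 + (¾)*(1/23)*(-24))*(-361) = (-103 - 18/23)*(-361) = -2387/23*(-361) = 861707/23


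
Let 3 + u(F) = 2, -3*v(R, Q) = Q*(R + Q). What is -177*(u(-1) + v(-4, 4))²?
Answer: -177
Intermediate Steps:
v(R, Q) = -Q*(Q + R)/3 (v(R, Q) = -Q*(R + Q)/3 = -Q*(Q + R)/3)
u(F) = -1 (u(F) = -3 + 2 = -1)
-177*(u(-1) + v(-4, 4))² = -177*(-1 - ⅓*4*(4 - 4))² = -177*(-1 - ⅓*4*0)² = -177*(-1 + 0)² = -177*(-1)² = -177*1 = -177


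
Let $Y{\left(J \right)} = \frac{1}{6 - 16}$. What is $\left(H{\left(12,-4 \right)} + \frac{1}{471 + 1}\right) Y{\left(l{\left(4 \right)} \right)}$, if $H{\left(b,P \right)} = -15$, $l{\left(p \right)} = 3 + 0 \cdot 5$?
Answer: $\frac{7079}{4720} \approx 1.4998$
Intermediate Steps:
$l{\left(p \right)} = 3$ ($l{\left(p \right)} = 3 + 0 = 3$)
$Y{\left(J \right)} = - \frac{1}{10}$ ($Y{\left(J \right)} = \frac{1}{-10} = - \frac{1}{10}$)
$\left(H{\left(12,-4 \right)} + \frac{1}{471 + 1}\right) Y{\left(l{\left(4 \right)} \right)} = \left(-15 + \frac{1}{471 + 1}\right) \left(- \frac{1}{10}\right) = \left(-15 + \frac{1}{472}\right) \left(- \frac{1}{10}\right) = \left(- \frac{7079}{472}\right) \left(- \frac{1}{10}\right) = \frac{7079}{4720}$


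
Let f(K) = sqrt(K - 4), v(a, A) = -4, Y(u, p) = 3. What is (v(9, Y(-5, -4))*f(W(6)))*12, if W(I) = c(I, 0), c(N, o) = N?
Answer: -48*sqrt(2) ≈ -67.882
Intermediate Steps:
W(I) = I
f(K) = sqrt(-4 + K)
(v(9, Y(-5, -4))*f(W(6)))*12 = -4*sqrt(-4 + 6)*12 = -4*sqrt(2)*12 = -48*sqrt(2)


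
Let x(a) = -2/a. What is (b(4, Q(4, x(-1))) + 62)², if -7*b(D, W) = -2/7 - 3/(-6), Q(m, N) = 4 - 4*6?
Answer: 36881329/9604 ≈ 3840.2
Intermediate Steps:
Q(m, N) = -20 (Q(m, N) = 4 - 24 = -20)
b(D, W) = -3/98 (b(D, W) = -(-2/7 - 3/(-6))/7 = -(-2*⅐ - 3*(-⅙))/7 = -(-2/7 + ½)/7 = -⅐*3/14 = -3/98)
(b(4, Q(4, x(-1))) + 62)² = (-3/98 + 62)² = (6073/98)² = 36881329/9604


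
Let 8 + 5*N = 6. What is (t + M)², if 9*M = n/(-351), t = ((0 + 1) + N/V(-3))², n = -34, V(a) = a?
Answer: 10463039521/6237050625 ≈ 1.6776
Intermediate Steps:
N = -⅖ (N = -8/5 + (⅕)*6 = -8/5 + 6/5 = -⅖ ≈ -0.40000)
t = 289/225 (t = ((0 + 1) - ⅖/(-3))² = (1 - ⅖*(-⅓))² = (1 + 2/15)² = (17/15)² = 289/225 ≈ 1.2844)
M = 34/3159 (M = (-34/(-351))/9 = (-34*(-1/351))/9 = (⅑)*(34/351) = 34/3159 ≈ 0.010763)
(t + M)² = (289/225 + 34/3159)² = (102289/78975)² = 10463039521/6237050625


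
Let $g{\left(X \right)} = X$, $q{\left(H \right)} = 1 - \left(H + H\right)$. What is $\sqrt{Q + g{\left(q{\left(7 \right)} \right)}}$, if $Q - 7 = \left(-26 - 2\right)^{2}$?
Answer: $\sqrt{778} \approx 27.893$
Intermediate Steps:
$q{\left(H \right)} = 1 - 2 H$
$Q = 791$ ($Q = 7 + \left(-26 - 2\right)^{2} = 7 + \left(-28\right)^{2} = 7 + 784 = 791$)
$\sqrt{Q + g{\left(q{\left(7 \right)} \right)}} = \sqrt{791 + \left(1 - 14\right)} = \sqrt{791 - 13} = \sqrt{778}$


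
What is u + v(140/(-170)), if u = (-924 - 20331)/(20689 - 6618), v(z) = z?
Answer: -558329/239207 ≈ -2.3341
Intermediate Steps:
u = -21255/14071 ≈ -1.5106
u + v(140/(-170)) = -21255/14071 + 140/(-170) = -21255/14071 + 140*(-1/170) = -21255/14071 - 14/17 = -558329/239207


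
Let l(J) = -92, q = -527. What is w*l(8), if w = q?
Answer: 48484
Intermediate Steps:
w = -527
w*l(8) = -527*(-92) = 48484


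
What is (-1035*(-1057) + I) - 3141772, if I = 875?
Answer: -2046902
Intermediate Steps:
(-1035*(-1057) + I) - 3141772 = (-1035*(-1057) + 875) - 3141772 = (1093995 + 875) - 3141772 = 1094870 - 3141772 = -2046902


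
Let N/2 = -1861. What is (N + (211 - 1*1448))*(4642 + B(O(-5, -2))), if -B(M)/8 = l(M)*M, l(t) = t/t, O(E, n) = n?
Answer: -23099022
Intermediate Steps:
l(t) = 1
B(M) = -8*M
N = -3722 (N = 2*(-1861) = -3722)
(N + (211 - 1*1448))*(4642 + B(O(-5, -2))) = (-3722 + (211 - 1*1448))*(4642 - 8*(-2)) = (-3722 + (211 - 1448))*(4642 + 16) = (-3722 - 1237)*4658 = -4959*4658 = -23099022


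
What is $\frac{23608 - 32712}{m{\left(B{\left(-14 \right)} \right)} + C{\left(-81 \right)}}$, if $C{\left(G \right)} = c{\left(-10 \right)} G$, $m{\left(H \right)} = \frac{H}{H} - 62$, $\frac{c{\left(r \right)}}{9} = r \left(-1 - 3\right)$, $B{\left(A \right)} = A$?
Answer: $\frac{9104}{29221} \approx 0.31156$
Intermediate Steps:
$c{\left(r \right)} = - 36 r$ ($c{\left(r \right)} = 9 r \left(-1 - 3\right) = 9 r \left(-4\right) = 9 \left(- 4 r\right) = - 36 r$)
$m{\left(H \right)} = -61$ ($m{\left(H \right)} = 1 - 62 = -61$)
$C{\left(G \right)} = 360 G$ ($C{\left(G \right)} = \left(-36\right) \left(-10\right) G = 360 G$)
$\frac{23608 - 32712}{m{\left(B{\left(-14 \right)} \right)} + C{\left(-81 \right)}} = \frac{23608 - 32712}{-61 + 360 \left(-81\right)} = - \frac{9104}{-61 - 29160} = - \frac{9104}{-29221} = \left(-9104\right) \left(- \frac{1}{29221}\right) = \frac{9104}{29221}$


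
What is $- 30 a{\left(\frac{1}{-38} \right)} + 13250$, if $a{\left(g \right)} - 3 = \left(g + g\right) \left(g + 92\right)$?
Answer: $\frac{4803185}{361} \approx 13305.0$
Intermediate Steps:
$a{\left(g \right)} = 3 + 2 g \left(92 + g\right)$ ($a{\left(g \right)} = 3 + \left(g + g\right) \left(g + 92\right) = 3 + 2 g \left(92 + g\right)$)
$- 30 a{\left(\frac{1}{-38} \right)} + 13250 = - 30 \left(3 + 2 \left(\frac{1}{-38}\right)^{2} + \frac{184}{-38}\right) + 13250 = - 30 \left(3 + 2 \left(- \frac{1}{38}\right)^{2} + 184 \left(- \frac{1}{38}\right)\right) + 13250 = - 30 \left(3 + 2 \cdot \frac{1}{1444} - \frac{92}{19}\right) + 13250 = - 30 \left(3 + \frac{1}{722} - \frac{92}{19}\right) + 13250 = \left(-30\right) \left(- \frac{1329}{722}\right) + 13250 = \frac{19935}{361} + 13250 = \frac{4803185}{361}$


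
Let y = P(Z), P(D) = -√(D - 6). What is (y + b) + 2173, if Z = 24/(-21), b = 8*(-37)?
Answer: 1877 - 5*I*√14/7 ≈ 1877.0 - 2.6726*I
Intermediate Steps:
b = -296
Z = -8/7 (Z = 24*(-1/21) = -8/7 ≈ -1.1429)
P(D) = -√(-6 + D)
y = -5*I*√14/7 (y = -√(-6 - 8/7) = -√(-50/7) = -5*I*√14/7 ≈ -2.6726*I)
(y + b) + 2173 = (-5*I*√14/7 - 296) + 2173 = (-296 - 5*I*√14/7) + 2173 = 1877 - 5*I*√14/7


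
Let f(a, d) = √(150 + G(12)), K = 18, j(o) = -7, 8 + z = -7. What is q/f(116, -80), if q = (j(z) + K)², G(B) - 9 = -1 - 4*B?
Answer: 11*√110/10 ≈ 11.537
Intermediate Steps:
z = -15 (z = -8 - 7 = -15)
G(B) = 8 - 4*B (G(B) = 9 + (-1 - 4*B) = 8 - 4*B)
f(a, d) = √110 (f(a, d) = √(150 + (8 - 4*12)) = √(150 + (8 - 48)) = √(150 - 40) = √110)
q = 121 (q = (-7 + 18)² = 11² = 121)
q/f(116, -80) = 121/(√110) = 121*(√110/110) = 11*√110/10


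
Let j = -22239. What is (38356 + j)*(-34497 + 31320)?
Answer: -51203709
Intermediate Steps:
(38356 + j)*(-34497 + 31320) = (38356 - 22239)*(-34497 + 31320) = 16117*(-3177) = -51203709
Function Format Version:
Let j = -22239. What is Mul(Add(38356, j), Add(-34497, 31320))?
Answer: -51203709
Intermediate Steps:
Mul(Add(38356, j), Add(-34497, 31320)) = Mul(Add(38356, -22239), Add(-34497, 31320)) = Mul(16117, -3177) = -51203709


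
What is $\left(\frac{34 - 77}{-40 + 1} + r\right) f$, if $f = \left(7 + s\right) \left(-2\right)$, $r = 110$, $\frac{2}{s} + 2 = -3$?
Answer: $- \frac{95326}{65} \approx -1466.6$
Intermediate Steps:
$s = - \frac{2}{5}$ ($s = \frac{2}{-2 - 3} = \frac{2}{-5} = 2 \left(- \frac{1}{5}\right) = - \frac{2}{5} \approx -0.4$)
$f = - \frac{66}{5}$ ($f = \left(7 - \frac{2}{5}\right) \left(-2\right) = \frac{33}{5} \left(-2\right) = - \frac{66}{5} \approx -13.2$)
$\left(\frac{34 - 77}{-40 + 1} + r\right) f = \left(\frac{34 - 77}{-40 + 1} + 110\right) \left(- \frac{66}{5}\right) = \left(- \frac{43}{-39} + 110\right) \left(- \frac{66}{5}\right) = \left(\left(-43\right) \left(- \frac{1}{39}\right) + 110\right) \left(- \frac{66}{5}\right) = \left(\frac{43}{39} + 110\right) \left(- \frac{66}{5}\right) = \frac{4333}{39} \left(- \frac{66}{5}\right) = - \frac{95326}{65}$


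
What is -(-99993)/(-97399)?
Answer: -99993/97399 ≈ -1.0266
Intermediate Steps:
-(-99993)/(-97399) = -(-99993)*(-1)/97399 = -1*99993/97399 = -99993/97399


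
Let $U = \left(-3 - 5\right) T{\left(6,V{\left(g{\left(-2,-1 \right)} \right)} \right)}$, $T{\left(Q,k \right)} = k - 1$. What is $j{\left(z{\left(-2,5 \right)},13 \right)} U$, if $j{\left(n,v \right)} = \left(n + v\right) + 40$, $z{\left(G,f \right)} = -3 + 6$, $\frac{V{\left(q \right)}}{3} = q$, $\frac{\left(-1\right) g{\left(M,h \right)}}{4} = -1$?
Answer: $-4928$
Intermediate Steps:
$g{\left(M,h \right)} = 4$ ($g{\left(M,h \right)} = \left(-4\right) \left(-1\right) = 4$)
$V{\left(q \right)} = 3 q$
$z{\left(G,f \right)} = 3$
$T{\left(Q,k \right)} = -1 + k$
$j{\left(n,v \right)} = 40 + n + v$
$U = -88$ ($U = \left(-3 - 5\right) \left(-1 + 3 \cdot 4\right) = - 8 \left(-1 + 12\right) = \left(-8\right) 11 = -88$)
$j{\left(z{\left(-2,5 \right)},13 \right)} U = \left(40 + 3 + 13\right) \left(-88\right) = 56 \left(-88\right) = -4928$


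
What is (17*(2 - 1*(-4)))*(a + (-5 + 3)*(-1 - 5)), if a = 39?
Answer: 5202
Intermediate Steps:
(17*(2 - 1*(-4)))*(a + (-5 + 3)*(-1 - 5)) = (17*(2 - 1*(-4)))*(39 + (-5 + 3)*(-1 - 5)) = (17*(2 + 4))*(39 - 2*(-6)) = (17*6)*(39 + 12) = 102*51 = 5202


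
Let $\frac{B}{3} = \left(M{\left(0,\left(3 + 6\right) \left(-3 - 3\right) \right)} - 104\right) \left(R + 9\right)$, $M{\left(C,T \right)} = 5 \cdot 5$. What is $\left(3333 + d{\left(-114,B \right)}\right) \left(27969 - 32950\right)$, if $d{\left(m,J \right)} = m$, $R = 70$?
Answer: $-16033839$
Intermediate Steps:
$M{\left(C,T \right)} = 25$
$B = -18723$ ($B = 3 \left(25 - 104\right) \left(70 + 9\right) = 3 \left(\left(-79\right) 79\right) = 3 \left(-6241\right) = -18723$)
$\left(3333 + d{\left(-114,B \right)}\right) \left(27969 - 32950\right) = \left(3333 - 114\right) \left(27969 - 32950\right) = 3219 \left(-4981\right) = -16033839$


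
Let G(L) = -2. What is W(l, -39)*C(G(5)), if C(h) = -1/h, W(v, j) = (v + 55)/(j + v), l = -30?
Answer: -25/138 ≈ -0.18116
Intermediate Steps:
W(v, j) = (55 + v)/(j + v)
W(l, -39)*C(G(5)) = ((55 - 30)/(-39 - 30))*(-1/(-2)) = (25/(-69))*(-1*(-½)) = -1/69*25*(½) = -25/69*½ = -25/138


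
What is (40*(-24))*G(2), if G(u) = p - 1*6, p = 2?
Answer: 3840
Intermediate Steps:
G(u) = -4 (G(u) = 2 - 1*6 = 2 - 6 = -4)
(40*(-24))*G(2) = (40*(-24))*(-4) = -960*(-4) = 3840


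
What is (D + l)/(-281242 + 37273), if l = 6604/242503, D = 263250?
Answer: -63838921354/59163214407 ≈ -1.0790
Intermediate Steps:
l = 6604/242503 (l = 6604*(1/242503) = 6604/242503 ≈ 0.027233)
(D + l)/(-281242 + 37273) = (263250 + 6604/242503)/(-281242 + 37273) = (63838921354/242503)/(-243969) = (63838921354/242503)*(-1/243969) = -63838921354/59163214407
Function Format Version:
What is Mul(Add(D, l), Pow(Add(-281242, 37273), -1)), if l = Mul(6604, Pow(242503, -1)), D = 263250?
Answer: Rational(-63838921354, 59163214407) ≈ -1.0790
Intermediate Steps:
l = Rational(6604, 242503) (l = Mul(6604, Rational(1, 242503)) = Rational(6604, 242503) ≈ 0.027233)
Mul(Add(D, l), Pow(Add(-281242, 37273), -1)) = Mul(Add(263250, Rational(6604, 242503)), Pow(Add(-281242, 37273), -1)) = Mul(Rational(63838921354, 242503), Pow(-243969, -1)) = Mul(Rational(63838921354, 242503), Rational(-1, 243969)) = Rational(-63838921354, 59163214407)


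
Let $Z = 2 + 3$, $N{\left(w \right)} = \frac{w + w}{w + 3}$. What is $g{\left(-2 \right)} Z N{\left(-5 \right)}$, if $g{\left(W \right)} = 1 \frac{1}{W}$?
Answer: $- \frac{25}{2} \approx -12.5$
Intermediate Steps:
$g{\left(W \right)} = \frac{1}{W}$
$N{\left(w \right)} = \frac{2 w}{3 + w}$
$Z = 5$
$g{\left(-2 \right)} Z N{\left(-5 \right)} = \frac{1}{-2} \cdot 5 \cdot 2 \left(-5\right) \frac{1}{3 - 5} = \left(- \frac{1}{2}\right) 5 \cdot 2 \left(-5\right) \frac{1}{-2} = - \frac{5 \cdot 2 \left(-5\right) \left(- \frac{1}{2}\right)}{2} = \left(- \frac{5}{2}\right) 5 = - \frac{25}{2}$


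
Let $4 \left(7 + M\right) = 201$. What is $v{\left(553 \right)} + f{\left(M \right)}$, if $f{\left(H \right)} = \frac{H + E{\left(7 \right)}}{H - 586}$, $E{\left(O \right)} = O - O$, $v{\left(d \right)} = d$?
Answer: $\frac{1200390}{2171} \approx 552.92$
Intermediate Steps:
$M = \frac{173}{4}$ ($M = -7 + \frac{1}{4} \cdot 201 = -7 + \frac{201}{4} = \frac{173}{4} \approx 43.25$)
$E{\left(O \right)} = 0$
$f{\left(H \right)} = \frac{H}{-586 + H}$ ($f{\left(H \right)} = \frac{H + 0}{H - 586} = \frac{H}{-586 + H}$)
$v{\left(553 \right)} + f{\left(M \right)} = 553 + \frac{173}{4 \left(-586 + \frac{173}{4}\right)} = 553 + \frac{173}{4 \left(- \frac{2171}{4}\right)} = 553 + \frac{173}{4} \left(- \frac{4}{2171}\right) = 553 - \frac{173}{2171} = \frac{1200390}{2171}$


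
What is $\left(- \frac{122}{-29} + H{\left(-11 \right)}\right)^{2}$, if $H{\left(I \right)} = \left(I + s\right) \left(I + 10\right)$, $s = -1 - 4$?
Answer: $\frac{343396}{841} \approx 408.32$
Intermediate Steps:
$s = -5$ ($s = -1 - 4 = -5$)
$H{\left(I \right)} = \left(-5 + I\right) \left(10 + I\right)$ ($H{\left(I \right)} = \left(I - 5\right) \left(I + 10\right) = \left(-5 + I\right) \left(10 + I\right)$)
$\left(- \frac{122}{-29} + H{\left(-11 \right)}\right)^{2} = \left(- \frac{122}{-29} + \left(-50 + \left(-11\right)^{2} + 5 \left(-11\right)\right)\right)^{2} = \left(\left(-122\right) \left(- \frac{1}{29}\right) - -16\right)^{2} = \left(\frac{122}{29} + 16\right)^{2} = \left(\frac{586}{29}\right)^{2} = \frac{343396}{841}$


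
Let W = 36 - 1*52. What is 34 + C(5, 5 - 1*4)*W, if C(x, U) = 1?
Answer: 18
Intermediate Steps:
W = -16 (W = 36 - 52 = -16)
34 + C(5, 5 - 1*4)*W = 34 + 1*(-16) = 34 - 16 = 18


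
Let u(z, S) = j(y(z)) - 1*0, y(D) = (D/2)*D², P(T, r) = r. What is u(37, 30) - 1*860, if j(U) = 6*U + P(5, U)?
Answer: 352851/2 ≈ 1.7643e+5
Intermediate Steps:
y(D) = D³/2 (y(D) = (D*(½))*D² = (D/2)*D² = D³/2)
j(U) = 7*U (j(U) = 6*U + U = 7*U)
u(z, S) = 7*z³/2 (u(z, S) = 7*(z³/2) - 1*0 = 7*z³/2 + 0 = 7*z³/2)
u(37, 30) - 1*860 = (7/2)*37³ - 1*860 = (7/2)*50653 - 860 = 354571/2 - 860 = 352851/2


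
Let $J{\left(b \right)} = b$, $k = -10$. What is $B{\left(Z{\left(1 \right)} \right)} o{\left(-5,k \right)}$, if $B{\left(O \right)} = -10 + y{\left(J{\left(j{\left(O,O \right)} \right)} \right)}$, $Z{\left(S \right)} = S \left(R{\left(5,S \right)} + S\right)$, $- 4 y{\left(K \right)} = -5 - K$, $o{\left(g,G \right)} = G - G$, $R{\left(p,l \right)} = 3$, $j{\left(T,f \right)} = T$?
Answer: $0$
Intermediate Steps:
$o{\left(g,G \right)} = 0$
$y{\left(K \right)} = \frac{5}{4} + \frac{K}{4}$ ($y{\left(K \right)} = - \frac{-5 - K}{4} = \frac{5}{4} + \frac{K}{4}$)
$Z{\left(S \right)} = S \left(3 + S\right)$
$B{\left(O \right)} = - \frac{35}{4} + \frac{O}{4}$ ($B{\left(O \right)} = -10 + \left(\frac{5}{4} + \frac{O}{4}\right) = - \frac{35}{4} + \frac{O}{4}$)
$B{\left(Z{\left(1 \right)} \right)} o{\left(-5,k \right)} = \left(- \frac{35}{4} + \frac{1 \left(3 + 1\right)}{4}\right) 0 = \left(- \frac{35}{4} + \frac{1 \cdot 4}{4}\right) 0 = \left(- \frac{35}{4} + \frac{1}{4} \cdot 4\right) 0 = \left(- \frac{35}{4} + 1\right) 0 = \left(- \frac{31}{4}\right) 0 = 0$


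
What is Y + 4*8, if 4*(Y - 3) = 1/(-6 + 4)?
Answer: 279/8 ≈ 34.875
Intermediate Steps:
Y = 23/8 (Y = 3 + 1/(4*(-6 + 4)) = 3 + (¼)/(-2) = 3 + (¼)*(-½) = 3 - ⅛ = 23/8 ≈ 2.8750)
Y + 4*8 = 23/8 + 4*8 = 23/8 + 32 = 279/8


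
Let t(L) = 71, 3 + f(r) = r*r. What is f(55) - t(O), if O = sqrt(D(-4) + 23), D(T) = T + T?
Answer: 2951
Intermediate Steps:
D(T) = 2*T
f(r) = -3 + r**2 (f(r) = -3 + r*r = -3 + r**2)
O = sqrt(15) (O = sqrt(2*(-4) + 23) = sqrt(-8 + 23) = sqrt(15) ≈ 3.8730)
f(55) - t(O) = (-3 + 55**2) - 1*71 = (-3 + 3025) - 71 = 3022 - 71 = 2951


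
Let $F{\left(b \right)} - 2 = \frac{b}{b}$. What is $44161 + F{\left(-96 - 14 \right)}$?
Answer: $44164$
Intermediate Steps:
$F{\left(b \right)} = 3$ ($F{\left(b \right)} = 2 + \frac{b}{b} = 2 + 1 = 3$)
$44161 + F{\left(-96 - 14 \right)} = 44161 + 3 = 44164$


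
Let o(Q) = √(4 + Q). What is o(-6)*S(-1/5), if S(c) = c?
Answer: -I*√2/5 ≈ -0.28284*I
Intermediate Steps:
o(-6)*S(-1/5) = √(4 - 6)*(-1/5) = √(-2)*(-1*⅕) = (I*√2)*(-⅕) = -I*√2/5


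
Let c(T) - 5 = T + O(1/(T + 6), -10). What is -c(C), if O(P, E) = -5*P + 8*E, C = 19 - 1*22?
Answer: 239/3 ≈ 79.667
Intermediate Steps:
C = -3 (C = 19 - 22 = -3)
c(T) = -75 + T - 5/(6 + T) (c(T) = 5 + (T + (-5/(T + 6) + 8*(-10))) = 5 + (T + (-5/(6 + T) - 80)) = 5 + (T + (-80 - 5/(6 + T))) = 5 + (-80 + T - 5/(6 + T)) = -75 + T - 5/(6 + T))
-c(C) = -(-5 + (-75 - 3)*(6 - 3))/(6 - 3) = -(-5 - 78*3)/3 = -(-5 - 234)/3 = -(-239)/3 = -1*(-239/3) = 239/3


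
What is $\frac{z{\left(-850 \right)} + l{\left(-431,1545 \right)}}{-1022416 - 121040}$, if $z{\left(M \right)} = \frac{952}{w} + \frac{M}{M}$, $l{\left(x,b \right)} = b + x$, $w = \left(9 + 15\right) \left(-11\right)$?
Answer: $- \frac{9169}{9433512} \approx -0.00097196$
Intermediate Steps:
$w = -264$ ($w = 24 \left(-11\right) = -264$)
$z{\left(M \right)} = - \frac{86}{33}$ ($z{\left(M \right)} = \frac{952}{-264} + \frac{M}{M} = 952 \left(- \frac{1}{264}\right) + 1 = - \frac{119}{33} + 1 = - \frac{86}{33}$)
$\frac{z{\left(-850 \right)} + l{\left(-431,1545 \right)}}{-1022416 - 121040} = \frac{- \frac{86}{33} + \left(1545 - 431\right)}{-1022416 - 121040} = \frac{- \frac{86}{33} + 1114}{-1143456} = \frac{36676}{33} \left(- \frac{1}{1143456}\right) = - \frac{9169}{9433512}$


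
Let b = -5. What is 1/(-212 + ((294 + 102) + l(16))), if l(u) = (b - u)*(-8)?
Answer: 1/352 ≈ 0.0028409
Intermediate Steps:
l(u) = 40 + 8*u (l(u) = (-5 - u)*(-8) = 40 + 8*u)
1/(-212 + ((294 + 102) + l(16))) = 1/(-212 + ((294 + 102) + (40 + 8*16))) = 1/(-212 + (396 + (40 + 128))) = 1/(-212 + (396 + 168)) = 1/(-212 + 564) = 1/352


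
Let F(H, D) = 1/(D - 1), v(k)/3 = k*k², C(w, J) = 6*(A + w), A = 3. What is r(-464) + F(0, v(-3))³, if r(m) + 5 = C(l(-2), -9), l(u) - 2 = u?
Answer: 7167783/551368 ≈ 13.000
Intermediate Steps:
l(u) = 2 + u
C(w, J) = 18 + 6*w (C(w, J) = 6*(3 + w) = 18 + 6*w)
r(m) = 13 (r(m) = -5 + (18 + 6*(2 - 2)) = -5 + (18 + 6*0) = -5 + (18 + 0) = -5 + 18 = 13)
v(k) = 3*k³ (v(k) = 3*(k*k²) = 3*k³)
F(H, D) = 1/(-1 + D)
r(-464) + F(0, v(-3))³ = 13 + (1/(-1 + 3*(-3)³))³ = 13 + (1/(-1 + 3*(-27)))³ = 13 + (1/(-1 - 81))³ = 13 + (1/(-82))³ = 13 + (-1/82)³ = 13 - 1/551368 = 7167783/551368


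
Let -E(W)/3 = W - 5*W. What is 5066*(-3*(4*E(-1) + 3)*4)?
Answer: 2735640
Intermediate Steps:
E(W) = 12*W (E(W) = -3*(W - 5*W) = -(-12)*W = 12*W)
5066*(-3*(4*E(-1) + 3)*4) = 5066*(-3*(4*(12*(-1)) + 3)*4) = 5066*(-3*(4*(-12) + 3)*4) = 5066*(-3*(-48 + 3)*4) = 5066*(-3*(-45)*4) = 5066*(135*4) = 5066*540 = 2735640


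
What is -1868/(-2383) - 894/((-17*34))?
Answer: 1605053/688687 ≈ 2.3306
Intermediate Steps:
-1868/(-2383) - 894/((-17*34)) = -1868*(-1/2383) - 894/(-578) = 1868/2383 - 894*(-1/578) = 1868/2383 + 447/289 = 1605053/688687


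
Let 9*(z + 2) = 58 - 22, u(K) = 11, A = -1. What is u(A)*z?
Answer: 22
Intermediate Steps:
z = 2 (z = -2 + (58 - 22)/9 = -2 + (1/9)*36 = -2 + 4 = 2)
u(A)*z = 11*2 = 22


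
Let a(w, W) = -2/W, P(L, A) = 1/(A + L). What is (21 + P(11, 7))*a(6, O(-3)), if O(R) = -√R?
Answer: -379*I*√3/27 ≈ -24.313*I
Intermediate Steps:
(21 + P(11, 7))*a(6, O(-3)) = (21 + 1/(7 + 11))*(-2*I*√3/3) = (21 + 1/18)*(-2*I*√3/3) = 379*(-2*I*√3/3)/18 = -379*I*√3/27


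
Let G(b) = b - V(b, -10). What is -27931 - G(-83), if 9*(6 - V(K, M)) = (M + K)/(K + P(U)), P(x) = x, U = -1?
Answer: -7016215/252 ≈ -27842.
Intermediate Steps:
V(K, M) = 6 - (K + M)/(9*(-1 + K)) (V(K, M) = 6 - (M + K)/(9*(K - 1)) = 6 - (K + M)/(9*(-1 + K)))
G(b) = b - (-44 + 53*b)/(9*(-1 + b)) (G(b) = b - (-54 - 1*(-10) + 53*b)/(9*(-1 + b)) = b - (-54 + 10 + 53*b)/(9*(-1 + b)) = b - (-44 + 53*b)/(9*(-1 + b)))
-27931 - G(-83) = -27931 - (44 - 62*(-83) + 9*(-83)²)/(9*(-1 - 83)) = -27931 - (44 + 5146 + 9*6889)/(9*(-84)) = -27931 - (-1)*(44 + 5146 + 62001)/(9*84) = -27931 - (-1)*67191/(9*84) = -27931 - 1*(-22397/252) = -27931 + 22397/252 = -7016215/252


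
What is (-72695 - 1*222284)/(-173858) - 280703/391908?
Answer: 33401083879/34068170532 ≈ 0.98042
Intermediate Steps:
(-72695 - 1*222284)/(-173858) - 280703/391908 = (-72695 - 222284)*(-1/173858) - 280703*1/391908 = -294979*(-1/173858) - 280703/391908 = 294979/173858 - 280703/391908 = 33401083879/34068170532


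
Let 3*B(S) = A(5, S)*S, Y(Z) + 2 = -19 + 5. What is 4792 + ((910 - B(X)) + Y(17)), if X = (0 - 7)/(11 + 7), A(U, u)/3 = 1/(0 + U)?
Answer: 511747/90 ≈ 5686.1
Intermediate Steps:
A(U, u) = 3/U (A(U, u) = 3/(0 + U) = 3/U)
Y(Z) = -16 (Y(Z) = -2 + (-19 + 5) = -2 - 14 = -16)
X = -7/18 ≈ -0.38889
B(S) = S/5 (B(S) = ((3/5)*S)/3 = ((3*(1/5))*S)/3 = (3*S/5)/3 = S/5)
4792 + ((910 - B(X)) + Y(17)) = 4792 + ((910 - (-7)/(5*18)) - 16) = 4792 + ((910 - 1*(-7/90)) - 16) = 4792 + ((910 + 7/90) - 16) = 4792 + (81907/90 - 16) = 4792 + 80467/90 = 511747/90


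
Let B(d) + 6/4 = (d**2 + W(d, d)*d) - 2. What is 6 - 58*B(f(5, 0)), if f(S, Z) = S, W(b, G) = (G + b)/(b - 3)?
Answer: -2691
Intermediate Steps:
W(b, G) = (G + b)/(-3 + b)
B(d) = -7/2 + d**2 + 2*d**2/(-3 + d) (B(d) = -3/2 + ((d**2 + ((d + d)/(-3 + d))*d) - 2) = -3/2 + ((d**2 + ((2*d)/(-3 + d))*d) - 2) = -3/2 + ((d**2 + (2*d/(-3 + d))*d) - 2) = -3/2 + ((d**2 + 2*d**2/(-3 + d)) - 2) = -3/2 + (-2 + d**2 + 2*d**2/(-3 + d)) = -7/2 + d**2 + 2*d**2/(-3 + d))
6 - 58*B(f(5, 0)) = 6 - 29*(4*5**2 + (-7 + 2*5**2)*(-3 + 5))/(-3 + 5) = 6 - 29*(4*25 + (-7 + 2*25)*2)/2 = 6 - 29*(100 + (-7 + 50)*2)/2 = 6 - 29*(100 + 43*2)/2 = 6 - 29*(100 + 86)/2 = 6 - 29*186/2 = 6 - 58*93/2 = 6 - 2697 = -2691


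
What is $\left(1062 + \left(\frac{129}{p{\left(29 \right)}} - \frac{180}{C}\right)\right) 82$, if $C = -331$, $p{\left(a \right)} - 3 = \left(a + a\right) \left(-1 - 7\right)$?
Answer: $\frac{13291537686}{152591} \approx 87106.0$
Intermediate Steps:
$p{\left(a \right)} = 3 - 16 a$ ($p{\left(a \right)} = 3 + \left(a + a\right) \left(-1 - 7\right) = 3 + 2 a \left(-8\right) = 3 - 16 a$)
$\left(1062 + \left(\frac{129}{p{\left(29 \right)}} - \frac{180}{C}\right)\right) 82 = \left(1062 + \left(\frac{129}{3 - 464} - \frac{180}{-331}\right)\right) 82 = \left(1062 + \left(\frac{129}{3 - 464} - - \frac{180}{331}\right)\right) 82 = \left(1062 + \left(\frac{129}{-461} + \frac{180}{331}\right)\right) 82 = \left(1062 + \left(129 \left(- \frac{1}{461}\right) + \frac{180}{331}\right)\right) 82 = \left(1062 + \left(- \frac{129}{461} + \frac{180}{331}\right)\right) 82 = \left(1062 + \frac{40281}{152591}\right) 82 = \frac{162091923}{152591} \cdot 82 = \frac{13291537686}{152591}$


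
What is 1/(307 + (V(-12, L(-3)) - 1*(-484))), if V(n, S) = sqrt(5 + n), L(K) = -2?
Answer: 113/89384 - I*sqrt(7)/625688 ≈ 0.0012642 - 4.2285e-6*I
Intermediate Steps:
1/(307 + (V(-12, L(-3)) - 1*(-484))) = 1/(307 + (sqrt(5 - 12) - 1*(-484))) = 1/(307 + (sqrt(-7) + 484)) = 1/(307 + (I*sqrt(7) + 484)) = 1/(307 + (484 + I*sqrt(7))) = 1/(791 + I*sqrt(7))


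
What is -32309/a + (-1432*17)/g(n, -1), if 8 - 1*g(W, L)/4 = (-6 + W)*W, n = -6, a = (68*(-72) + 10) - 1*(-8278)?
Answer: 290249/3392 ≈ 85.569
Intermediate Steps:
a = 3392 (a = (-4896 + 10) + 8278 = -4886 + 8278 = 3392)
g(W, L) = 32 - 4*W*(-6 + W) (g(W, L) = 32 - 4*(-6 + W)*W = 32 - 4*W*(-6 + W))
-32309/a + (-1432*17)/g(n, -1) = -32309/3392 + (-1432*17)/(32 - 4*(-6)² + 24*(-6)) = -32309*1/3392 - 24344/(32 - 4*36 - 144) = -32309/3392 - 24344/(32 - 144 - 144) = -32309/3392 - 24344/(-256) = -32309/3392 - 24344*(-1/256) = -32309/3392 + 3043/32 = 290249/3392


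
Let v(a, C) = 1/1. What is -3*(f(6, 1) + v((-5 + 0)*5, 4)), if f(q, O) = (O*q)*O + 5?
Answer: -36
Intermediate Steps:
f(q, O) = 5 + q*O² (f(q, O) = q*O² + 5 = 5 + q*O²)
v(a, C) = 1
-3*(f(6, 1) + v((-5 + 0)*5, 4)) = -3*((5 + 6*1²) + 1) = -3*((5 + 6*1) + 1) = -3*((5 + 6) + 1) = -3*(11 + 1) = -3*12 = -36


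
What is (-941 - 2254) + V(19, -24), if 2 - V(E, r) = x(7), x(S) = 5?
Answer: -3198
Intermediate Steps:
V(E, r) = -3 (V(E, r) = 2 - 1*5 = 2 - 5 = -3)
(-941 - 2254) + V(19, -24) = (-941 - 2254) - 3 = -3195 - 3 = -3198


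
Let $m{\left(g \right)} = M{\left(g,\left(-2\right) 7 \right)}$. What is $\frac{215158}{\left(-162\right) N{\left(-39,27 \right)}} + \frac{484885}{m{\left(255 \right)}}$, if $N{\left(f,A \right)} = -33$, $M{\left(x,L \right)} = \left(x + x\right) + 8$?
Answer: $\frac{36535771}{37422} \approx 976.32$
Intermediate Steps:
$M{\left(x,L \right)} = 8 + 2 x$ ($M{\left(x,L \right)} = 2 x + 8 = 8 + 2 x$)
$m{\left(g \right)} = 8 + 2 g$
$\frac{215158}{\left(-162\right) N{\left(-39,27 \right)}} + \frac{484885}{m{\left(255 \right)}} = \frac{215158}{\left(-162\right) \left(-33\right)} + \frac{484885}{8 + 2 \cdot 255} = \frac{215158}{5346} + \frac{484885}{8 + 510} = 215158 \cdot \frac{1}{5346} + \frac{484885}{518} = \frac{107579}{2673} + 484885 \cdot \frac{1}{518} = \frac{107579}{2673} + \frac{13105}{14} = \frac{36535771}{37422}$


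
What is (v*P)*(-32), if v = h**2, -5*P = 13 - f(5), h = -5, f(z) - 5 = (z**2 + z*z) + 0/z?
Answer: -6720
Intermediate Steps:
f(z) = 5 + 2*z**2 (f(z) = 5 + ((z**2 + z*z) + 0/z) = 5 + ((z**2 + z**2) + 0) = 5 + (2*z**2 + 0) = 5 + 2*z**2)
P = 42/5 (P = -(13 - (5 + 2*5**2))/5 = -(13 - (5 + 2*25))/5 = -(13 - (5 + 50))/5 = -(13 - 1*55)/5 = -(13 - 55)/5 = -1/5*(-42) = 42/5 ≈ 8.4000)
v = 25 (v = (-5)**2 = 25)
(v*P)*(-32) = (25*(42/5))*(-32) = 210*(-32) = -6720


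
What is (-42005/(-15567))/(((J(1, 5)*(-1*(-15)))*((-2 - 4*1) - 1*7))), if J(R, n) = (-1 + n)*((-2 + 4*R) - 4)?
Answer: 8401/4856904 ≈ 0.0017297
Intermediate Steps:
J(R, n) = (-1 + n)*(-6 + 4*R)
(-42005/(-15567))/(((J(1, 5)*(-1*(-15)))*((-2 - 4*1) - 1*7))) = (-42005/(-15567))/((((6 - 6*5 - 4*1 + 4*1*5)*(-1*(-15)))*((-2 - 4*1) - 1*7))) = (-42005*(-1/15567))/((((6 - 30 - 4 + 20)*15)*((-2 - 4) - 7))) = 42005/(15567*(((-8*15)*(-6 - 7)))) = 42005/(15567*((-120*(-13)))) = (42005/15567)/1560 = (42005/15567)*(1/1560) = 8401/4856904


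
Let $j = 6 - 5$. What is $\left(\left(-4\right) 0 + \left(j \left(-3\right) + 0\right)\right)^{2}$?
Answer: $9$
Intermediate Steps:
$j = 1$ ($j = 6 - 5 = 1$)
$\left(\left(-4\right) 0 + \left(j \left(-3\right) + 0\right)\right)^{2} = \left(\left(-4\right) 0 + \left(1 \left(-3\right) + 0\right)\right)^{2} = \left(0 + \left(-3 + 0\right)\right)^{2} = \left(0 - 3\right)^{2} = \left(-3\right)^{2} = 9$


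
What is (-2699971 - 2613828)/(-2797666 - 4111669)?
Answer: 5313799/6909335 ≈ 0.76908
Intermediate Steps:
(-2699971 - 2613828)/(-2797666 - 4111669) = -5313799/(-6909335) = -5313799*(-1/6909335) = 5313799/6909335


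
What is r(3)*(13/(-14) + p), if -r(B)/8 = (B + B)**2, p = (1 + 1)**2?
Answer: -6192/7 ≈ -884.57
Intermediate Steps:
p = 4 (p = 2**2 = 4)
r(B) = -32*B**2 (r(B) = -8*(B + B)**2 = -8*4*B**2 = -32*B**2)
r(3)*(13/(-14) + p) = (-32*3**2)*(13/(-14) + 4) = (-32*9)*(13*(-1/14) + 4) = -288*(-13/14 + 4) = -288*43/14 = -6192/7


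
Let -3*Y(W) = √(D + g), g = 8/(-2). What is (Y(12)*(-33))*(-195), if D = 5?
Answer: -2145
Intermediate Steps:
g = -4 (g = 8*(-½) = -4)
Y(W) = -⅓ (Y(W) = -√(5 - 4)/3 = -√1/3 = -⅓*1 = -⅓)
(Y(12)*(-33))*(-195) = -⅓*(-33)*(-195) = 11*(-195) = -2145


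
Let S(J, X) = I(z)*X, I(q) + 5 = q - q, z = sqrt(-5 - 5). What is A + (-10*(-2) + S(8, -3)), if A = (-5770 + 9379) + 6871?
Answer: 10515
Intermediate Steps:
A = 10480 (A = 3609 + 6871 = 10480)
z = I*sqrt(10) (z = sqrt(-10) = I*sqrt(10) ≈ 3.1623*I)
I(q) = -5 (I(q) = -5 + (q - q) = -5 + 0 = -5)
S(J, X) = -5*X
A + (-10*(-2) + S(8, -3)) = 10480 + (-10*(-2) - 5*(-3)) = 10480 + (20 + 15) = 10480 + 35 = 10515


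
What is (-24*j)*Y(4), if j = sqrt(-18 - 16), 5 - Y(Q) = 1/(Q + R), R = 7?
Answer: -1296*I*sqrt(34)/11 ≈ -686.99*I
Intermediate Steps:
Y(Q) = 5 - 1/(7 + Q) (Y(Q) = 5 - 1/(Q + 7) = 5 - 1/(7 + Q))
j = I*sqrt(34) (j = sqrt(-34) = I*sqrt(34) ≈ 5.8309*I)
(-24*j)*Y(4) = (-24*I*sqrt(34))*((34 + 5*4)/(7 + 4)) = (-24*I*sqrt(34))*((34 + 20)/11) = (-24*I*sqrt(34))*((1/11)*54) = -24*I*sqrt(34)*(54/11) = -1296*I*sqrt(34)/11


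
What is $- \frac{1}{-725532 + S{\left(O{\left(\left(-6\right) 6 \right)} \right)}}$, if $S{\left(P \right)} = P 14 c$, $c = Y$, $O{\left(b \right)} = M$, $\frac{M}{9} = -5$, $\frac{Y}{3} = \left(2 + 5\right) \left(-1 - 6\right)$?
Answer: $\frac{1}{632922} \approx 1.58 \cdot 10^{-6}$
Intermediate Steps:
$Y = -147$ ($Y = 3 \left(2 + 5\right) \left(-1 - 6\right) = 3 \cdot 7 \left(-7\right) = 3 \left(-49\right) = -147$)
$M = -45$ ($M = 9 \left(-5\right) = -45$)
$O{\left(b \right)} = -45$
$c = -147$
$S{\left(P \right)} = - 2058 P$ ($S{\left(P \right)} = P 14 \left(-147\right) = 14 P \left(-147\right) = - 2058 P$)
$- \frac{1}{-725532 + S{\left(O{\left(\left(-6\right) 6 \right)} \right)}} = - \frac{1}{-725532 - -92610} = - \frac{1}{-725532 + 92610} = - \frac{1}{-632922} = \left(-1\right) \left(- \frac{1}{632922}\right) = \frac{1}{632922}$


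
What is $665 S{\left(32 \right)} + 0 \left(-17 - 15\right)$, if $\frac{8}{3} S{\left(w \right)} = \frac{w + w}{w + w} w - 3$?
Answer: $\frac{57855}{8} \approx 7231.9$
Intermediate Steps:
$S{\left(w \right)} = - \frac{9}{8} + \frac{3 w}{8}$ ($S{\left(w \right)} = \frac{3 \left(\frac{w + w}{w + w} w - 3\right)}{8} = \frac{3 \left(\frac{2 w}{2 w} w - 3\right)}{8} = \frac{3 \left(2 w \frac{1}{2 w} w - 3\right)}{8} = \frac{3 \left(1 w - 3\right)}{8} = \frac{3 \left(w - 3\right)}{8} = \frac{3 \left(-3 + w\right)}{8} = - \frac{9}{8} + \frac{3 w}{8}$)
$665 S{\left(32 \right)} + 0 \left(-17 - 15\right) = 665 \left(- \frac{9}{8} + \frac{3}{8} \cdot 32\right) + 0 \left(-17 - 15\right) = 665 \left(- \frac{9}{8} + 12\right) + 0 \left(-32\right) = 665 \cdot \frac{87}{8} + 0 = \frac{57855}{8} + 0 = \frac{57855}{8}$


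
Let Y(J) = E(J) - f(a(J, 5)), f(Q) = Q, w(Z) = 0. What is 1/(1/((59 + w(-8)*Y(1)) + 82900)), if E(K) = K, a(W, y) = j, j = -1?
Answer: 82959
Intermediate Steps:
a(W, y) = -1
Y(J) = 1 + J (Y(J) = J - 1*(-1) = J + 1 = 1 + J)
1/(1/((59 + w(-8)*Y(1)) + 82900)) = 1/(1/((59 + 0*(1 + 1)) + 82900)) = 1/(1/((59 + 0*2) + 82900)) = 1/(1/((59 + 0) + 82900)) = 1/(1/(59 + 82900)) = 1/(1/82959) = 82959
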